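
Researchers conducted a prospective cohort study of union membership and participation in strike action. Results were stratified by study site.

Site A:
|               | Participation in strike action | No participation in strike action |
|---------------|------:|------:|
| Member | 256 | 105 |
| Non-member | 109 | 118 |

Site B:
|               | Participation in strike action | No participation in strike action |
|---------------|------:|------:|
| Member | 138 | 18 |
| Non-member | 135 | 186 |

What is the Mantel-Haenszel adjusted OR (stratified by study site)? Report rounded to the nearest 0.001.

OR_MH = Σ(aᵢdᵢ/nᵢ) / Σ(bᵢcᵢ/nᵢ), where nᵢ is the stratum total.
Stratum 1 (Site A): n = 588; a·d/n = 256·118/588 = 51.3741; b·c/n = 105·109/588 = 19.4643
Stratum 2 (Site B): n = 477; a·d/n = 138·186/477 = 53.8113; b·c/n = 18·135/477 = 5.0943
OR_MH = (51.3741 + 53.8113) / (19.4643 + 5.0943) = 105.1855 / 24.5586 = 4.28304

4.283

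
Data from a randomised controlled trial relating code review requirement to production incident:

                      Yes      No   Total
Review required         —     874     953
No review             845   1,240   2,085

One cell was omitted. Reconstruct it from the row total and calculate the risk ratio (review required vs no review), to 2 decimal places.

The missing cell is in the exposed row: 953 − 874 = 79.
So a = 79, b = 874, c = 845, d = 1240.
RR = [a/(a+b)] / [c/(c+d)] = (79/953) / (845/2085) = 0.08290/0.40528 = 0.20454

0.20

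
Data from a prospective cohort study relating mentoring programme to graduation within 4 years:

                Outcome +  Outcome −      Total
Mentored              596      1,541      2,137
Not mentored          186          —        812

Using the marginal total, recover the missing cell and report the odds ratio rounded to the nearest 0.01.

1.30

The missing cell is in the unexposed row: 812 − 186 = 626.
So a = 596, b = 1541, c = 186, d = 626.
OR = (a·d)/(b·c) = (596 × 626) / (1541 × 186) = 373096 / 286626 = 1.30168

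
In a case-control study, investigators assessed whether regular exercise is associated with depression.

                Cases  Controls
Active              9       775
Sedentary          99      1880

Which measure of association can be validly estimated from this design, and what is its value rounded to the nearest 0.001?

Cells: a = 9, b = 775, c = 99, d = 1880.
This is a case-control study: participants were sampled on outcome status, so risks in the source population cannot be estimated directly — relative risk is not valid here. The odds ratio is the appropriate measure.
OR = (a·d)/(b·c) = (9 × 1880) / (775 × 99) = 16920 / 76725 = 0.22053

0.221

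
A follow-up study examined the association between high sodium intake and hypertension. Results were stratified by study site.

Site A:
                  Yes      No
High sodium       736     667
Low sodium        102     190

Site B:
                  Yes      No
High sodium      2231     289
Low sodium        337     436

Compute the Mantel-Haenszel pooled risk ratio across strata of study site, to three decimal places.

1.900

RR_MH = Σ(aᵢ·n₀ᵢ/nᵢ) / Σ(cᵢ·n₁ᵢ/nᵢ), with n₁ᵢ = aᵢ+bᵢ (exposed), n₀ᵢ = cᵢ+dᵢ (unexposed), nᵢ = n₁ᵢ+n₀ᵢ.
Stratum 1 (Site A): n₁ = 1403, n₀ = 292, n = 1695; a·n₀/n = 736·292/1695 = 126.7917; c·n₁/n = 102·1403/1695 = 84.4283
Stratum 2 (Site B): n₁ = 2520, n₀ = 773, n = 3293; a·n₀/n = 2231·773/3293 = 523.7057; c·n₁/n = 337·2520/3293 = 257.8925
RR_MH = (126.7917 + 523.7057) / (84.4283 + 257.8925) = 650.4975 / 342.3208 = 1.90026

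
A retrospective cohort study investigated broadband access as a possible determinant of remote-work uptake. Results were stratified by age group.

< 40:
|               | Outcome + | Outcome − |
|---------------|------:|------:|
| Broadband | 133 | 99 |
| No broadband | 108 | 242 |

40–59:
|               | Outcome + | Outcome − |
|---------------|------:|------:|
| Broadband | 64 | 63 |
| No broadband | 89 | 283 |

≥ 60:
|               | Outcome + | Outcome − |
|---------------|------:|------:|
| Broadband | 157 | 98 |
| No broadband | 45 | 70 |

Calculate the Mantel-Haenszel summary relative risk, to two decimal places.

RR_MH = Σ(aᵢ·n₀ᵢ/nᵢ) / Σ(cᵢ·n₁ᵢ/nᵢ), with n₁ᵢ = aᵢ+bᵢ (exposed), n₀ᵢ = cᵢ+dᵢ (unexposed), nᵢ = n₁ᵢ+n₀ᵢ.
Stratum 1 (< 40): n₁ = 232, n₀ = 350, n = 582; a·n₀/n = 133·350/582 = 79.9828; c·n₁/n = 108·232/582 = 43.0515
Stratum 2 (40–59): n₁ = 127, n₀ = 372, n = 499; a·n₀/n = 64·372/499 = 47.7114; c·n₁/n = 89·127/499 = 22.6513
Stratum 3 (≥ 60): n₁ = 255, n₀ = 115, n = 370; a·n₀/n = 157·115/370 = 48.7973; c·n₁/n = 45·255/370 = 31.0135
RR_MH = (79.9828 + 47.7114 + 48.7973) / (43.0515 + 22.6513 + 31.0135) = 176.4915 / 96.7164 = 1.82484

1.82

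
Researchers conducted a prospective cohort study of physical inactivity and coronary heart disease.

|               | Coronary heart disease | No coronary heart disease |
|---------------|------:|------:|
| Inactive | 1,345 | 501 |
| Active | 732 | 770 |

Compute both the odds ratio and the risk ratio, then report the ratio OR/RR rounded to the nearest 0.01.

1.89

Cells: a = 1345, b = 501, c = 732, d = 770.
OR = (1345·770)/(501·732) = 1035650/366732 = 2.82400
Risk in exposed = 1345/1846 = 0.72860; risk in unexposed = 732/1502 = 0.48735; RR = 1.49503
OR/RR = 2.82400 / 1.49503 = 1.88893
The outcome is not rare, so the OR lies further from 1 than the RR.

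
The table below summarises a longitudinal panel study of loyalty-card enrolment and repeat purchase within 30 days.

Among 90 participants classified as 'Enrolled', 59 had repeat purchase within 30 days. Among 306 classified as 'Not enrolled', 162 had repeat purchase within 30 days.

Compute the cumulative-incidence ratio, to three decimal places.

1.238

From the description: a = 59, b = 31, c = 162, d = 144.
Risk in exposed = 59/90 = 0.65556; risk in unexposed = 162/306 = 0.52941.
RR = 0.65556 / 0.52941 = 1.23827
The risk among the exposed is 1.24 times that among the unexposed.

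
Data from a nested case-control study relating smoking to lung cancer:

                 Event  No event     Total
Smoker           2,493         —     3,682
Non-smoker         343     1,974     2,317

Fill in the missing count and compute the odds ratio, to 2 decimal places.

The missing cell is in the exposed row: 3682 − 2493 = 1189.
So a = 2493, b = 1189, c = 343, d = 1974.
OR = (a·d)/(b·c) = (2493 × 1974) / (1189 × 343) = 4921182 / 407827 = 12.06684

12.07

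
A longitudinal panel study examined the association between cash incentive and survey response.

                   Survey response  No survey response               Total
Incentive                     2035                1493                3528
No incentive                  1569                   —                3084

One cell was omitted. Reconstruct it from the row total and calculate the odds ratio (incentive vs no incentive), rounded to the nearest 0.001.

1.316

The missing cell is in the unexposed row: 3084 − 1569 = 1515.
So a = 2035, b = 1493, c = 1569, d = 1515.
OR = (a·d)/(b·c) = (2035 × 1515) / (1493 × 1569) = 3083025 / 2342517 = 1.31612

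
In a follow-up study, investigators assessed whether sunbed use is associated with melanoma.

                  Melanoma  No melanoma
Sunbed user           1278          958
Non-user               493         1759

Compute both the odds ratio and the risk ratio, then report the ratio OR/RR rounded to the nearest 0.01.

Cells: a = 1278, b = 958, c = 493, d = 1759.
OR = (1278·1759)/(958·493) = 2248002/472294 = 4.75975
Risk in exposed = 1278/2236 = 0.57156; risk in unexposed = 493/2252 = 0.21892; RR = 2.61084
OR/RR = 4.75975 / 2.61084 = 1.82307
The outcome is not rare, so the OR lies further from 1 than the RR.

1.82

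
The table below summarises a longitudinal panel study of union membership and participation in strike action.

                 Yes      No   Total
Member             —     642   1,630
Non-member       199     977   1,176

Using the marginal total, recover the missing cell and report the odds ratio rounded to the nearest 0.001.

The missing cell is in the exposed row: 1630 − 642 = 988.
So a = 988, b = 642, c = 199, d = 977.
OR = (a·d)/(b·c) = (988 × 977) / (642 × 199) = 965276 / 127758 = 7.55550

7.556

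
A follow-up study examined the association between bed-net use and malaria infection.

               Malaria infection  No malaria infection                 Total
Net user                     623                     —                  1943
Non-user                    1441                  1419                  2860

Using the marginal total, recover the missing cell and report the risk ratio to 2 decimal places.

0.64

The missing cell is in the exposed row: 1943 − 623 = 1320.
So a = 623, b = 1320, c = 1441, d = 1419.
RR = [a/(a+b)] / [c/(c+d)] = (623/1943) / (1441/2860) = 0.32064/0.50385 = 0.63638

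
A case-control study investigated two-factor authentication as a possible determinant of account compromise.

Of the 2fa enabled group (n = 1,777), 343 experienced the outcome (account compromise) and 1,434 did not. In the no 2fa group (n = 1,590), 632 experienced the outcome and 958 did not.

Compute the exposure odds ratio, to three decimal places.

From the description: a = 343, b = 1434, c = 632, d = 958.
OR = (a·d)/(b·c) = (343 × 958) / (1434 × 632) = 328594 / 906288 = 0.36257
Exposure is associated with lower odds of account compromise (OR = 0.36 < 1).

0.363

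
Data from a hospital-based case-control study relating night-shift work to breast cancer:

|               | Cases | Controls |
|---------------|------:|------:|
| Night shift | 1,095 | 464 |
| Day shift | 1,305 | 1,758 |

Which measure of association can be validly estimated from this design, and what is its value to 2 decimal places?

Cells: a = 1095, b = 464, c = 1305, d = 1758.
This is a hospital-based case-control study: participants were sampled on outcome status, so risks in the source population cannot be estimated directly — relative risk is not valid here. The odds ratio is the appropriate measure.
OR = (a·d)/(b·c) = (1095 × 1758) / (464 × 1305) = 1925010 / 605520 = 3.17910

3.18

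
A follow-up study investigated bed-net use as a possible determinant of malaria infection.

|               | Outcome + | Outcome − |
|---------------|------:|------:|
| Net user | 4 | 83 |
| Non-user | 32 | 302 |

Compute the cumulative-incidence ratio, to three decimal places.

Cells: a = 4, b = 83, c = 32, d = 302.
Risk in exposed = 4/87 = 0.04598; risk in unexposed = 32/334 = 0.09581.
RR = 0.04598 / 0.09581 = 0.47989
The risk is 52% lower among the exposed than among the unexposed.

0.480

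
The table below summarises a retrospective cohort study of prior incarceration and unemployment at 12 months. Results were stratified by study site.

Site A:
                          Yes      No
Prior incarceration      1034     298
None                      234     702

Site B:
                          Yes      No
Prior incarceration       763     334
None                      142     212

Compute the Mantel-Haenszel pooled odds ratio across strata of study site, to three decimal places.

OR_MH = Σ(aᵢdᵢ/nᵢ) / Σ(bᵢcᵢ/nᵢ), where nᵢ is the stratum total.
Stratum 1 (Site A): n = 2268; a·d/n = 1034·702/2268 = 320.0476; b·c/n = 298·234/2268 = 30.7460
Stratum 2 (Site B): n = 1451; a·d/n = 763·212/1451 = 111.4790; b·c/n = 334·142/1451 = 32.6864
OR_MH = (320.0476 + 111.4790) / (30.7460 + 32.6864) = 431.5266 / 63.4325 = 6.80293

6.803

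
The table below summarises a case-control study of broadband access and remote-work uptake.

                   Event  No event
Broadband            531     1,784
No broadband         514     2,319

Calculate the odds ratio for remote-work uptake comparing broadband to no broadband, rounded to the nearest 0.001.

Cells: a = 531, b = 1784, c = 514, d = 2319.
OR = (a·d)/(b·c) = (531 × 2319) / (1784 × 514) = 1231389 / 916976 = 1.34288
The odds of remote-work uptake are about 1.34 times as high in the broadband group.

1.343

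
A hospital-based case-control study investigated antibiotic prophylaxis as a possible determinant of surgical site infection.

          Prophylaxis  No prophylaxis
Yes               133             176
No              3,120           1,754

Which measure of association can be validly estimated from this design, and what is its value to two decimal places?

Reading the table with exposure as columns: a = 133 (Prophylaxis, case), b = 3120 (Prophylaxis, non-case), c = 176 (No prophylaxis, case), d = 1754.
This is a hospital-based case-control study: participants were sampled on outcome status, so risks in the source population cannot be estimated directly — relative risk is not valid here. The odds ratio is the appropriate measure.
OR = (a·d)/(b·c) = (133 × 1754) / (3120 × 176) = 233282 / 549120 = 0.42483

0.42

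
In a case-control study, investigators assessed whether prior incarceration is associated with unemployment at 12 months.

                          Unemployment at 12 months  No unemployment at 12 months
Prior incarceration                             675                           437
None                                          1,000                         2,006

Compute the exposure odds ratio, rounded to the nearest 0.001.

Cells: a = 675, b = 437, c = 1000, d = 2006.
OR = (a·d)/(b·c) = (675 × 2006) / (437 × 1000) = 1354050 / 437000 = 3.09851
The odds of unemployment at 12 months are about 3.10 times as high in the prior incarceration group.

3.099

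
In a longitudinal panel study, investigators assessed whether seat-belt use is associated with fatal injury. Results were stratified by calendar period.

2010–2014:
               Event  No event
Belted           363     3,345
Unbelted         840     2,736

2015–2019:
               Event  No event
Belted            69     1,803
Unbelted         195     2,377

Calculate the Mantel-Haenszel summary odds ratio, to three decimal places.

OR_MH = Σ(aᵢdᵢ/nᵢ) / Σ(bᵢcᵢ/nᵢ), where nᵢ is the stratum total.
Stratum 1 (2010–2014): n = 7284; a·d/n = 363·2736/7284 = 136.3493; b·c/n = 3345·840/7284 = 385.7496
Stratum 2 (2015–2019): n = 4444; a·d/n = 69·2377/4444 = 36.9066; b·c/n = 1803·195/4444 = 79.1145
OR_MH = (136.3493 + 36.9066) / (385.7496 + 79.1145) = 173.2559 / 464.8641 = 0.37270

0.373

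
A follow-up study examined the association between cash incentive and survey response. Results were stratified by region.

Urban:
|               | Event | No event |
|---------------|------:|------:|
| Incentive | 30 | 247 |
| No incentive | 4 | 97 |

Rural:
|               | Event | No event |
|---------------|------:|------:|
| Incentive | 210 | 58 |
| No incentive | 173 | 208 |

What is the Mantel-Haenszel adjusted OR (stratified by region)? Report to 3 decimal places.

OR_MH = Σ(aᵢdᵢ/nᵢ) / Σ(bᵢcᵢ/nᵢ), where nᵢ is the stratum total.
Stratum 1 (Urban): n = 378; a·d/n = 30·97/378 = 7.6984; b·c/n = 247·4/378 = 2.6138
Stratum 2 (Rural): n = 649; a·d/n = 210·208/649 = 67.3035; b·c/n = 58·173/649 = 15.4607
OR_MH = (7.6984 + 67.3035) / (2.6138 + 15.4607) = 75.0020 / 18.0745 = 4.14961

4.150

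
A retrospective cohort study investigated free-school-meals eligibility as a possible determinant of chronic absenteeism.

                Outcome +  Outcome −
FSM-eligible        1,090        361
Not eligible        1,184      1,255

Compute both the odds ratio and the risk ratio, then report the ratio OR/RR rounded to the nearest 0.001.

2.068

Cells: a = 1090, b = 361, c = 1184, d = 1255.
OR = (1090·1255)/(361·1184) = 1367950/427424 = 3.20045
Risk in exposed = 1090/1451 = 0.75121; risk in unexposed = 1184/2439 = 0.48544; RR = 1.54746
OR/RR = 3.20045 / 1.54746 = 2.06820
The outcome is not rare, so the OR lies further from 1 than the RR.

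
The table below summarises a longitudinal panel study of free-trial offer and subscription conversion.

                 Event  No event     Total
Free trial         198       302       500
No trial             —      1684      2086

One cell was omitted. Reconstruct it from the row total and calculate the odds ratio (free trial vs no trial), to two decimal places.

2.75

The missing cell is in the unexposed row: 2086 − 1684 = 402.
So a = 198, b = 302, c = 402, d = 1684.
OR = (a·d)/(b·c) = (198 × 1684) / (302 × 402) = 333432 / 121404 = 2.74647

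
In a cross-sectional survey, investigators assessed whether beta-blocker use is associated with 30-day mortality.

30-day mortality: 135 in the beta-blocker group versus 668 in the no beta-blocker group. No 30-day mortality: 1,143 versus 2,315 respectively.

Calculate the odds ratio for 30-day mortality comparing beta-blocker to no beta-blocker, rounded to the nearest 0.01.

From the description: a = 135, b = 1143, c = 668, d = 2315.
OR = (a·d)/(b·c) = (135 × 2315) / (1143 × 668) = 312525 / 763524 = 0.40932
Exposure is associated with lower odds of 30-day mortality (OR = 0.41 < 1).

0.41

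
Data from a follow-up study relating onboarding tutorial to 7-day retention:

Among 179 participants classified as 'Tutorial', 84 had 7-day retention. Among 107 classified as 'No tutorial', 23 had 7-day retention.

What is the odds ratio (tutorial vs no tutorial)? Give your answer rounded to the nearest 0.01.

3.23

From the description: a = 84, b = 95, c = 23, d = 84.
OR = (a·d)/(b·c) = (84 × 84) / (95 × 23) = 7056 / 2185 = 3.22929
The odds of 7-day retention are about 3.23 times as high in the tutorial group.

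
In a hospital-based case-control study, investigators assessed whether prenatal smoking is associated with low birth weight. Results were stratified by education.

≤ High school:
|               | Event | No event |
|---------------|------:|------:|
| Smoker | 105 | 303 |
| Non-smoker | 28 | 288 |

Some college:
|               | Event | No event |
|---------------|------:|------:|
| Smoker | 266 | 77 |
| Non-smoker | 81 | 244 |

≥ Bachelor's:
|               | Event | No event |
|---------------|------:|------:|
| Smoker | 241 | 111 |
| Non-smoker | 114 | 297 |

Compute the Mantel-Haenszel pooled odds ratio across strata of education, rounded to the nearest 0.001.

6.183

OR_MH = Σ(aᵢdᵢ/nᵢ) / Σ(bᵢcᵢ/nᵢ), where nᵢ is the stratum total.
Stratum 1 (≤ High school): n = 724; a·d/n = 105·288/724 = 41.7680; b·c/n = 303·28/724 = 11.7182
Stratum 2 (Some college): n = 668; a·d/n = 266·244/668 = 97.1617; b·c/n = 77·81/668 = 9.3368
Stratum 3 (≥ Bachelor's): n = 763; a·d/n = 241·297/763 = 93.8100; b·c/n = 111·114/763 = 16.5845
OR_MH = (41.7680 + 97.1617 + 93.8100) / (11.7182 + 9.3368 + 16.5845) = 232.7396 / 37.6396 = 6.18337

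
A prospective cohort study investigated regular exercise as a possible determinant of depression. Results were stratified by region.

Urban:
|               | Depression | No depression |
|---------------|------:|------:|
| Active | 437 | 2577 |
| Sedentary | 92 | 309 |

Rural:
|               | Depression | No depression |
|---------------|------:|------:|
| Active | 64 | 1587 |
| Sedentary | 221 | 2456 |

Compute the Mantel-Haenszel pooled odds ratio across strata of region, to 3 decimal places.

OR_MH = Σ(aᵢdᵢ/nᵢ) / Σ(bᵢcᵢ/nᵢ), where nᵢ is the stratum total.
Stratum 1 (Urban): n = 3415; a·d/n = 437·309/3415 = 39.5411; b·c/n = 2577·92/3415 = 69.4243
Stratum 2 (Rural): n = 4328; a·d/n = 64·2456/4328 = 36.3179; b·c/n = 1587·221/4328 = 81.0367
OR_MH = (39.5411 + 36.3179) / (69.4243 + 81.0367) = 75.8591 / 150.4610 = 0.50418

0.504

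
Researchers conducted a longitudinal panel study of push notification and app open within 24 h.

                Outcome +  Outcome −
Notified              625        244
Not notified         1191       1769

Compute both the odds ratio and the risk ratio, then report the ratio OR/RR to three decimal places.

Cells: a = 625, b = 244, c = 1191, d = 1769.
OR = (625·1769)/(244·1191) = 1105625/290604 = 3.80458
Risk in exposed = 625/869 = 0.71922; risk in unexposed = 1191/2960 = 0.40236; RR = 1.78748
OR/RR = 3.80458 / 1.78748 = 2.12846
The outcome is not rare, so the OR lies further from 1 than the RR.

2.128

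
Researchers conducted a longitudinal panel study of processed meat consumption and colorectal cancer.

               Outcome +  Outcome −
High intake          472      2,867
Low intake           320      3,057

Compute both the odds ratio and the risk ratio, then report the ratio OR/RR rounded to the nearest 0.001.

1.054

Cells: a = 472, b = 2867, c = 320, d = 3057.
OR = (472·3057)/(2867·320) = 1442904/917440 = 1.57275
Risk in exposed = 472/3339 = 0.14136; risk in unexposed = 320/3377 = 0.09476; RR = 1.49179
OR/RR = 1.57275 / 1.49179 = 1.05427
The outcome is not rare, so the OR lies further from 1 than the RR.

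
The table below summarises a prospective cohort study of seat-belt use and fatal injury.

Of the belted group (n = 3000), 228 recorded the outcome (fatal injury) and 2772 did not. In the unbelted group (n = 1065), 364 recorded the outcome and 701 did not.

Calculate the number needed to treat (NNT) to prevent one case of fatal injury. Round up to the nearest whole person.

4

Risk in treated group = 228/3000 = 0.07600; risk in control = 364/1065 = 0.34178.
Absolute risk reduction = 0.34178 − 0.07600 = 0.26578
NNT = 1 / ARR = 1 / 0.26578 = 3.762 → round up → 4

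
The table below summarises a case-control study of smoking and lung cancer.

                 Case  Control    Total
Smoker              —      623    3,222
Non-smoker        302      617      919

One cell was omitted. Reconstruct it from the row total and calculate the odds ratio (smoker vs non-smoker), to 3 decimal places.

The missing cell is in the exposed row: 3222 − 623 = 2599.
So a = 2599, b = 623, c = 302, d = 617.
OR = (a·d)/(b·c) = (2599 × 617) / (623 × 302) = 1603583 / 188146 = 8.52308

8.523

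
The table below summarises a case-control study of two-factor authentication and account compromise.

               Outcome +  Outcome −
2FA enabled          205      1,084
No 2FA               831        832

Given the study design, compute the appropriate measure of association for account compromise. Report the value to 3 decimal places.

Cells: a = 205, b = 1084, c = 831, d = 832.
This is a case-control study: participants were sampled on outcome status, so risks in the source population cannot be estimated directly — relative risk is not valid here. The odds ratio is the appropriate measure.
OR = (a·d)/(b·c) = (205 × 832) / (1084 × 831) = 170560 / 900804 = 0.18934

0.189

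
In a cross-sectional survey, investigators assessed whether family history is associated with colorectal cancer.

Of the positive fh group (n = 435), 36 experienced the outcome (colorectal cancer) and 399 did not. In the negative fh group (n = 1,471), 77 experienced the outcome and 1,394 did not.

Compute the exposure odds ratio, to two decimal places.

From the description: a = 36, b = 399, c = 77, d = 1394.
OR = (a·d)/(b·c) = (36 × 1394) / (399 × 77) = 50184 / 30723 = 1.63343
The odds of colorectal cancer are about 1.63 times as high in the positive fh group.

1.63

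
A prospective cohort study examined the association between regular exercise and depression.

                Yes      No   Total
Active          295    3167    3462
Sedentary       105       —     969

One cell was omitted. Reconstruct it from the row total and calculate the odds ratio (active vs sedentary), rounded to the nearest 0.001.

0.766

The missing cell is in the unexposed row: 969 − 105 = 864.
So a = 295, b = 3167, c = 105, d = 864.
OR = (a·d)/(b·c) = (295 × 864) / (3167 × 105) = 254880 / 332535 = 0.76648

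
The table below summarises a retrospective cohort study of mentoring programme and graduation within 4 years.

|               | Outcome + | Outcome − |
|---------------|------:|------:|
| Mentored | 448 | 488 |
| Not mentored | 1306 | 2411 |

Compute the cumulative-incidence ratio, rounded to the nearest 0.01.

Cells: a = 448, b = 488, c = 1306, d = 2411.
Risk in exposed = 448/936 = 0.47863; risk in unexposed = 1306/3717 = 0.35136.
RR = 0.47863 / 0.35136 = 1.36223
The risk among the exposed is 1.36 times that among the unexposed.

1.36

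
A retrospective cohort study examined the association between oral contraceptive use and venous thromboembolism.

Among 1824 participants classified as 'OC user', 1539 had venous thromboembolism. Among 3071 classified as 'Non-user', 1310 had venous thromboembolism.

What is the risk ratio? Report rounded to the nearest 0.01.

1.98

From the description: a = 1539, b = 285, c = 1310, d = 1761.
Risk in exposed = 1539/1824 = 0.84375; risk in unexposed = 1310/3071 = 0.42657.
RR = 0.84375 / 0.42657 = 1.97798
The risk among the exposed is 1.98 times that among the unexposed.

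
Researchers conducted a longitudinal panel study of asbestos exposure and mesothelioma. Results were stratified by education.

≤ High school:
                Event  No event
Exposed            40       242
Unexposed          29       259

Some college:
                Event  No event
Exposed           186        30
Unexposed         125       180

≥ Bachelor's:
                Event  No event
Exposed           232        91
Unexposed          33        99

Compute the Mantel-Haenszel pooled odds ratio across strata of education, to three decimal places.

OR_MH = Σ(aᵢdᵢ/nᵢ) / Σ(bᵢcᵢ/nᵢ), where nᵢ is the stratum total.
Stratum 1 (≤ High school): n = 570; a·d/n = 40·259/570 = 18.1754; b·c/n = 242·29/570 = 12.3123
Stratum 2 (Some college): n = 521; a·d/n = 186·180/521 = 64.2610; b·c/n = 30·125/521 = 7.1977
Stratum 3 (≥ Bachelor's): n = 455; a·d/n = 232·99/455 = 50.4791; b·c/n = 91·33/455 = 6.6000
OR_MH = (18.1754 + 64.2610 + 50.4791) / (12.3123 + 7.1977 + 6.6000) = 132.9156 / 26.1100 = 5.09061

5.091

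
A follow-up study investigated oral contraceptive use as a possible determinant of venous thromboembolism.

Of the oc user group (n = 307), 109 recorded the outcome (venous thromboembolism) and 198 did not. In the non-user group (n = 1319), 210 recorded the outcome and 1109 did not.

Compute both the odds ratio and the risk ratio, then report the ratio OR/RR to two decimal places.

From the description: a = 109, b = 198, c = 210, d = 1109.
OR = (109·1109)/(198·210) = 120881/41580 = 2.90719
Risk in exposed = 109/307 = 0.35505; risk in unexposed = 210/1319 = 0.15921; RR = 2.23004
OR/RR = 2.90719 / 2.23004 = 1.30365
The outcome is not rare, so the OR lies further from 1 than the RR.

1.30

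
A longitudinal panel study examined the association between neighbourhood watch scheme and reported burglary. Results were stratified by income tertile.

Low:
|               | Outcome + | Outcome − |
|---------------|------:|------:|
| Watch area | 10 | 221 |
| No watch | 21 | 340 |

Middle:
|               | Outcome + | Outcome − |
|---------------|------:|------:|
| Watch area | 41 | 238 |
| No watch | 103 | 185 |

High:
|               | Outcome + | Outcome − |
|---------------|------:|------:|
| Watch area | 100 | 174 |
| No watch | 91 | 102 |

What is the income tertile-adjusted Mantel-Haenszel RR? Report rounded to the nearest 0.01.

0.61

RR_MH = Σ(aᵢ·n₀ᵢ/nᵢ) / Σ(cᵢ·n₁ᵢ/nᵢ), with n₁ᵢ = aᵢ+bᵢ (exposed), n₀ᵢ = cᵢ+dᵢ (unexposed), nᵢ = n₁ᵢ+n₀ᵢ.
Stratum 1 (Low): n₁ = 231, n₀ = 361, n = 592; a·n₀/n = 10·361/592 = 6.0980; c·n₁/n = 21·231/592 = 8.1943
Stratum 2 (Middle): n₁ = 279, n₀ = 288, n = 567; a·n₀/n = 41·288/567 = 20.8254; c·n₁/n = 103·279/567 = 50.6825
Stratum 3 (High): n₁ = 274, n₀ = 193, n = 467; a·n₀/n = 100·193/467 = 41.3276; c·n₁/n = 91·274/467 = 53.3919
RR_MH = (6.0980 + 20.8254 + 41.3276) / (8.1943 + 50.6825 + 53.3919) = 68.2510 / 112.2687 = 0.60793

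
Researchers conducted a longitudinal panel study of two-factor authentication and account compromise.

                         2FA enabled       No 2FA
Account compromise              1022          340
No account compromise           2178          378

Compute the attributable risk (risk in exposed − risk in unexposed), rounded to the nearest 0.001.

Reading the table with exposure as columns: a = 1022 (2FA enabled, case), b = 2178 (2FA enabled, non-case), c = 340 (No 2FA, case), d = 378.
Risk in exposed = 1022/3200 = 0.319375; risk in unexposed = 340/718 = 0.473538.
Risk difference = 0.319375 − 0.473538 = -0.154163

-0.154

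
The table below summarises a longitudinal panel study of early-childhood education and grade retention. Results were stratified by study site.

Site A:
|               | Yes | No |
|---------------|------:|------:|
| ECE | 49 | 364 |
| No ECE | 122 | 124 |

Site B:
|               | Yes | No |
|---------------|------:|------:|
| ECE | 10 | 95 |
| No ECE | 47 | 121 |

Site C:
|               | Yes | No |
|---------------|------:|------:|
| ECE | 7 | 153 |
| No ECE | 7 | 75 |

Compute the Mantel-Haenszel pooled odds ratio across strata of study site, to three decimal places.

OR_MH = Σ(aᵢdᵢ/nᵢ) / Σ(bᵢcᵢ/nᵢ), where nᵢ is the stratum total.
Stratum 1 (Site A): n = 659; a·d/n = 49·124/659 = 9.2200; b·c/n = 364·122/659 = 67.3869
Stratum 2 (Site B): n = 273; a·d/n = 10·121/273 = 4.4322; b·c/n = 95·47/273 = 16.3553
Stratum 3 (Site C): n = 242; a·d/n = 7·75/242 = 2.1694; b·c/n = 153·7/242 = 4.4256
OR_MH = (9.2200 + 4.4322 + 2.1694) / (67.3869 + 16.3553 + 4.4256) = 15.8217 / 88.1679 = 0.17945

0.179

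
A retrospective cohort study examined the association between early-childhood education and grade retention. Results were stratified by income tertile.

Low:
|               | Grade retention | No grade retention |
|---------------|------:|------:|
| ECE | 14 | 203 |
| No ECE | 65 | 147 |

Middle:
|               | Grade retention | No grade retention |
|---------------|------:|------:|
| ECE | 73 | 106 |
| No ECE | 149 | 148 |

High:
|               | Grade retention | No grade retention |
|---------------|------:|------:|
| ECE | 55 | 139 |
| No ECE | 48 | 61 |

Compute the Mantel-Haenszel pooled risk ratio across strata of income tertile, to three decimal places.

RR_MH = Σ(aᵢ·n₀ᵢ/nᵢ) / Σ(cᵢ·n₁ᵢ/nᵢ), with n₁ᵢ = aᵢ+bᵢ (exposed), n₀ᵢ = cᵢ+dᵢ (unexposed), nᵢ = n₁ᵢ+n₀ᵢ.
Stratum 1 (Low): n₁ = 217, n₀ = 212, n = 429; a·n₀/n = 14·212/429 = 6.9184; c·n₁/n = 65·217/429 = 32.8788
Stratum 2 (Middle): n₁ = 179, n₀ = 297, n = 476; a·n₀/n = 73·297/476 = 45.5483; c·n₁/n = 149·179/476 = 56.0315
Stratum 3 (High): n₁ = 194, n₀ = 109, n = 303; a·n₀/n = 55·109/303 = 19.7855; c·n₁/n = 48·194/303 = 30.7327
RR_MH = (6.9184 + 45.5483 + 19.7855) / (32.8788 + 56.0315 + 30.7327) = 72.2522 / 119.6430 = 0.60390

0.604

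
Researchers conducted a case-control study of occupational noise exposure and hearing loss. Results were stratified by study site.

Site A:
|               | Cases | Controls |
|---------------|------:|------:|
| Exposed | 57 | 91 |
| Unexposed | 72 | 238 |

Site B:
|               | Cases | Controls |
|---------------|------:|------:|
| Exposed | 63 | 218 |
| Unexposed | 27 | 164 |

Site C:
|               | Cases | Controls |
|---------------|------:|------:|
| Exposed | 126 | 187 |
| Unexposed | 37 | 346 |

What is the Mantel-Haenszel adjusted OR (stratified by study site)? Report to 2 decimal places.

3.11

OR_MH = Σ(aᵢdᵢ/nᵢ) / Σ(bᵢcᵢ/nᵢ), where nᵢ is the stratum total.
Stratum 1 (Site A): n = 458; a·d/n = 57·238/458 = 29.6201; b·c/n = 91·72/458 = 14.3057
Stratum 2 (Site B): n = 472; a·d/n = 63·164/472 = 21.8898; b·c/n = 218·27/472 = 12.4703
Stratum 3 (Site C): n = 696; a·d/n = 126·346/696 = 62.6379; b·c/n = 187·37/696 = 9.9411
OR_MH = (29.6201 + 21.8898 + 62.6379) / (14.3057 + 12.4703 + 9.9411) = 114.1478 / 36.7171 = 3.10885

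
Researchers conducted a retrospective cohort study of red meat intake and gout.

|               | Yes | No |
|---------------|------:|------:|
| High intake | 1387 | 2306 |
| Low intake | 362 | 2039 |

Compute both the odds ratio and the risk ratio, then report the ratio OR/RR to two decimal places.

1.36

Cells: a = 1387, b = 2306, c = 362, d = 2039.
OR = (1387·2039)/(2306·362) = 2828093/834772 = 3.38786
Risk in exposed = 1387/3693 = 0.37558; risk in unexposed = 362/2401 = 0.15077; RR = 2.49104
OR/RR = 3.38786 / 2.49104 = 1.36002
The outcome is not rare, so the OR lies further from 1 than the RR.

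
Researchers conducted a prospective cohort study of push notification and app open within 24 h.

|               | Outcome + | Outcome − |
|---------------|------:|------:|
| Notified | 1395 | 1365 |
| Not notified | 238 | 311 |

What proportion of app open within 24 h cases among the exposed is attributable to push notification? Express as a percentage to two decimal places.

14.23

Cells: a = 1395, b = 1365, c = 238, d = 311.
Risk in exposed = 1395/2760 = 0.50543; risk in unexposed = 238/549 = 0.43352.
RR = 0.50543/0.43352 = 1.16590
AR% = (RR − 1)/RR × 100 = (1.16590 − 1)/1.16590 × 100 = 14.2292%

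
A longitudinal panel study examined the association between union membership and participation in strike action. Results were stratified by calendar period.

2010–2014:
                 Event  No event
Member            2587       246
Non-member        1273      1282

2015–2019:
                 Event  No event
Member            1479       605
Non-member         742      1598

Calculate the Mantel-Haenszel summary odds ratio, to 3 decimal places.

7.204

OR_MH = Σ(aᵢdᵢ/nᵢ) / Σ(bᵢcᵢ/nᵢ), where nᵢ is the stratum total.
Stratum 1 (2010–2014): n = 5388; a·d/n = 2587·1282/5388 = 615.5408; b·c/n = 246·1273/5388 = 58.1214
Stratum 2 (2015–2019): n = 4424; a·d/n = 1479·1598/4424 = 534.2319; b·c/n = 605·742/4424 = 101.4715
OR_MH = (615.5408 + 534.2319) / (58.1214 + 101.4715) = 1149.7727 / 159.5929 = 7.20441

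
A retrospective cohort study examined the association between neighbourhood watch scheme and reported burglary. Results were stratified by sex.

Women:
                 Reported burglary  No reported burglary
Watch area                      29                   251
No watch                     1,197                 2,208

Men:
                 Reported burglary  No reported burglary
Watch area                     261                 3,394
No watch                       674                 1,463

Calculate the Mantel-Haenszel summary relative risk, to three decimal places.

RR_MH = Σ(aᵢ·n₀ᵢ/nᵢ) / Σ(cᵢ·n₁ᵢ/nᵢ), with n₁ᵢ = aᵢ+bᵢ (exposed), n₀ᵢ = cᵢ+dᵢ (unexposed), nᵢ = n₁ᵢ+n₀ᵢ.
Stratum 1 (Women): n₁ = 280, n₀ = 3405, n = 3685; a·n₀/n = 29·3405/3685 = 26.7965; c·n₁/n = 1197·280/3685 = 90.9525
Stratum 2 (Men): n₁ = 3655, n₀ = 2137, n = 5792; a·n₀/n = 261·2137/5792 = 96.2978; c·n₁/n = 674·3655/5792 = 425.3229
RR_MH = (26.7965 + 96.2978) / (90.9525 + 425.3229) = 123.0943 / 516.2754 = 0.23843

0.238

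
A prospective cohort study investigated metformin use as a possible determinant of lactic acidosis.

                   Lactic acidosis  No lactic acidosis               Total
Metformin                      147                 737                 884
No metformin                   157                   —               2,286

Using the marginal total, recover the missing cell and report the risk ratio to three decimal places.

2.421

The missing cell is in the unexposed row: 2286 − 157 = 2129.
So a = 147, b = 737, c = 157, d = 2129.
RR = [a/(a+b)] / [c/(c+d)] = (147/884) / (157/2286) = 0.16629/0.06868 = 2.42126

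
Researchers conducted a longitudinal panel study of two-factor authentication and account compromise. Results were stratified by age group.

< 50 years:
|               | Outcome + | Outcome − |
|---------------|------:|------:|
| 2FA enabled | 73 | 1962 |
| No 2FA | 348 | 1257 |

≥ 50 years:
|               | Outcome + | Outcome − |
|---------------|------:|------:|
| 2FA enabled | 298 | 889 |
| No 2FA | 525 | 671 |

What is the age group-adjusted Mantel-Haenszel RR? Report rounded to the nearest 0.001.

0.399

RR_MH = Σ(aᵢ·n₀ᵢ/nᵢ) / Σ(cᵢ·n₁ᵢ/nᵢ), with n₁ᵢ = aᵢ+bᵢ (exposed), n₀ᵢ = cᵢ+dᵢ (unexposed), nᵢ = n₁ᵢ+n₀ᵢ.
Stratum 1 (< 50 years): n₁ = 2035, n₀ = 1605, n = 3640; a·n₀/n = 73·1605/3640 = 32.1882; c·n₁/n = 348·2035/3640 = 194.5549
Stratum 2 (≥ 50 years): n₁ = 1187, n₀ = 1196, n = 2383; a·n₀/n = 298·1196/2383 = 149.5627; c·n₁/n = 525·1187/2383 = 261.5086
RR_MH = (32.1882 + 149.5627) / (194.5549 + 261.5086) = 181.7509 / 456.0635 = 0.39852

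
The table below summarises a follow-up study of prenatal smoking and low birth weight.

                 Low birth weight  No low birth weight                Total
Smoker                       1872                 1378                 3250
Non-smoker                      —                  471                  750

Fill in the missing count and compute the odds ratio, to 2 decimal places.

The missing cell is in the unexposed row: 750 − 471 = 279.
So a = 1872, b = 1378, c = 279, d = 471.
OR = (a·d)/(b·c) = (1872 × 471) / (1378 × 279) = 881712 / 384462 = 2.29337

2.29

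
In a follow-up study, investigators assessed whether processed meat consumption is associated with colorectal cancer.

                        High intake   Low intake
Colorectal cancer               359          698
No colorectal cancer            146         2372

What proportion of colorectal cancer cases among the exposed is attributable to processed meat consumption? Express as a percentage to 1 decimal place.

Reading the table with exposure as columns: a = 359 (High intake, case), b = 146 (High intake, non-case), c = 698 (Low intake, case), d = 2372.
Risk in exposed = 359/505 = 0.71089; risk in unexposed = 698/3070 = 0.22736.
RR = 0.71089/0.22736 = 3.12670
AR% = (RR − 1)/RR × 100 = (3.12670 − 1)/3.12670 × 100 = 68.0174%

68.0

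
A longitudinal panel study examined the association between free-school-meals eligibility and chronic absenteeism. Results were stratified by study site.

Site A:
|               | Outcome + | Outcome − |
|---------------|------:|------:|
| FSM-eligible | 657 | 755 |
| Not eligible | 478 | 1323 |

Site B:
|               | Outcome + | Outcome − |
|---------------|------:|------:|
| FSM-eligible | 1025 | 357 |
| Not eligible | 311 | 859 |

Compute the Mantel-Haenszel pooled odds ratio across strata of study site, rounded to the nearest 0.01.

OR_MH = Σ(aᵢdᵢ/nᵢ) / Σ(bᵢcᵢ/nᵢ), where nᵢ is the stratum total.
Stratum 1 (Site A): n = 3213; a·d/n = 657·1323/3213 = 270.5294; b·c/n = 755·478/3213 = 112.3218
Stratum 2 (Site B): n = 2552; a·d/n = 1025·859/2552 = 345.0137; b·c/n = 357·311/2552 = 43.5059
OR_MH = (270.5294 + 345.0137) / (112.3218 + 43.5059) = 615.5431 / 155.8277 = 3.95015

3.95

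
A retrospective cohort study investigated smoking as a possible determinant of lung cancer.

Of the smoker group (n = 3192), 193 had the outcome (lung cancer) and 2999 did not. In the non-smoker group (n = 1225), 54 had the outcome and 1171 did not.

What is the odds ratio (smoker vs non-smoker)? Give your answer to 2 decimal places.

1.40

From the description: a = 193, b = 2999, c = 54, d = 1171.
OR = (a·d)/(b·c) = (193 × 1171) / (2999 × 54) = 226003 / 161946 = 1.39555
The odds of lung cancer are about 1.40 times as high in the smoker group.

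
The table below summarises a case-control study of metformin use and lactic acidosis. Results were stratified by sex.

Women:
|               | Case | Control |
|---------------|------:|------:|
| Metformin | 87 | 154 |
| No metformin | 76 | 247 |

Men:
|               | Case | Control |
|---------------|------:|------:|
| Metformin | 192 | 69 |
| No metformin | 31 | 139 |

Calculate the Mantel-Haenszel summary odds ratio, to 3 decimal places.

3.890

OR_MH = Σ(aᵢdᵢ/nᵢ) / Σ(bᵢcᵢ/nᵢ), where nᵢ is the stratum total.
Stratum 1 (Women): n = 564; a·d/n = 87·247/564 = 38.1011; b·c/n = 154·76/564 = 20.7518
Stratum 2 (Men): n = 431; a·d/n = 192·139/431 = 61.9211; b·c/n = 69·31/431 = 4.9629
OR_MH = (38.1011 + 61.9211) / (20.7518 + 4.9629) = 100.0222 / 25.7147 = 3.88970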